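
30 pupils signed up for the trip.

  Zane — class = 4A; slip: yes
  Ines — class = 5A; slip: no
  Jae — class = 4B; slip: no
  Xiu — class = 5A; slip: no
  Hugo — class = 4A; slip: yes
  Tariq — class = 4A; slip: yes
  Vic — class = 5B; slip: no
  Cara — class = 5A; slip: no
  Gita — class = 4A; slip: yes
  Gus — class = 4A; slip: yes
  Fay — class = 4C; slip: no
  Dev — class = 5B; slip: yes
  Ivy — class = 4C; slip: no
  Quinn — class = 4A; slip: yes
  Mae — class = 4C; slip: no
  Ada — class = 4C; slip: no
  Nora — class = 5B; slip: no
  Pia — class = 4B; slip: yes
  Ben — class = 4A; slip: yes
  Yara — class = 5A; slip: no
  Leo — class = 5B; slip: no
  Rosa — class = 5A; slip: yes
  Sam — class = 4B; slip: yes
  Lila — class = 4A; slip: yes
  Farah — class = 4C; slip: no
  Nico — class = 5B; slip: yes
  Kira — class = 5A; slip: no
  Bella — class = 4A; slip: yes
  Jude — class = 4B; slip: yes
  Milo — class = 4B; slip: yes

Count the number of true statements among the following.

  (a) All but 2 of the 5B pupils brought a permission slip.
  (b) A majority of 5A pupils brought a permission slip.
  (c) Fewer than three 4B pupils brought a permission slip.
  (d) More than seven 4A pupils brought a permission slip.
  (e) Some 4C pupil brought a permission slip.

1

(a) 5B: |A| = 5, |A ∩ B| = 2; needs |A ∖ B| = 2 — false.
(b) 5A: |A| = 6, |A ∩ B| = 1; needs |A ∩ B| > |A ∖ B| — false.
(c) 4B: |A| = 5, |A ∩ B| = 4; needs |A ∩ B| < 3 — false.
(d) 4A: |A| = 9, |A ∩ B| = 9; needs |A ∩ B| > 7 — true.
(e) 4C: |A| = 5, |A ∩ B| = 0; needs A ∩ B ≠ ∅ (|A ∩ B| ≥ 1) — false.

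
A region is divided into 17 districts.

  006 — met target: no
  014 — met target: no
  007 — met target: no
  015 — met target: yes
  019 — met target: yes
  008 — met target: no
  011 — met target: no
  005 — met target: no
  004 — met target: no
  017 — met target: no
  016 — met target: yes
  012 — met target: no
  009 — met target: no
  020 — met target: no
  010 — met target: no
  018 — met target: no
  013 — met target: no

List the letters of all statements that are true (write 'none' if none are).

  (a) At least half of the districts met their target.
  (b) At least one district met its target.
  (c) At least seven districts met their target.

(b)

|A| = 17, |A ∩ B| = 3, |A ∖ B| = 14.
(a) |A ∩ B| ≥ |A ∖ B|: fails.
(b) A ∩ B ≠ ∅ (|A ∩ B| ≥ 1): holds.
(c) |A ∩ B| ≥ 7: fails.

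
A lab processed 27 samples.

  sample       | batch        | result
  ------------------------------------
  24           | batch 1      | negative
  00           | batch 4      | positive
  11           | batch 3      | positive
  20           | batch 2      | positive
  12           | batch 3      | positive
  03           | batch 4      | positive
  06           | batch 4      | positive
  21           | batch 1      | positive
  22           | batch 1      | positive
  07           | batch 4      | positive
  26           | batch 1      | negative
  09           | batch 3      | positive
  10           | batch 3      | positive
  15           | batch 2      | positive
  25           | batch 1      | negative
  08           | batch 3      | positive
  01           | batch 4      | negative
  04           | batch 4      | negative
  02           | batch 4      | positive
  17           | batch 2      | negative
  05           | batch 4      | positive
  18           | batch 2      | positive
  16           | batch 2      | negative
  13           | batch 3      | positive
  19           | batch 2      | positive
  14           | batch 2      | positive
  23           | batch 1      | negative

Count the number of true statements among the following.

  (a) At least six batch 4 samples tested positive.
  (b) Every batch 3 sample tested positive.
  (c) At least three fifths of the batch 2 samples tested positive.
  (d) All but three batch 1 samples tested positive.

(a) batch 4: |A| = 8, |A ∩ B| = 6; needs |A ∩ B| ≥ 6 — true.
(b) batch 3: |A| = 6, |A ∩ B| = 6; needs A ⊆ B, i.e. every element of A is in B (|A ∖ B| = 0) — true.
(c) batch 2: |A| = 7, |A ∩ B| = 5; needs |A ∩ B| / |A| ≥ 3/5 — true.
(d) batch 1: |A| = 6, |A ∩ B| = 2; needs |A ∖ B| = 3 — false.

3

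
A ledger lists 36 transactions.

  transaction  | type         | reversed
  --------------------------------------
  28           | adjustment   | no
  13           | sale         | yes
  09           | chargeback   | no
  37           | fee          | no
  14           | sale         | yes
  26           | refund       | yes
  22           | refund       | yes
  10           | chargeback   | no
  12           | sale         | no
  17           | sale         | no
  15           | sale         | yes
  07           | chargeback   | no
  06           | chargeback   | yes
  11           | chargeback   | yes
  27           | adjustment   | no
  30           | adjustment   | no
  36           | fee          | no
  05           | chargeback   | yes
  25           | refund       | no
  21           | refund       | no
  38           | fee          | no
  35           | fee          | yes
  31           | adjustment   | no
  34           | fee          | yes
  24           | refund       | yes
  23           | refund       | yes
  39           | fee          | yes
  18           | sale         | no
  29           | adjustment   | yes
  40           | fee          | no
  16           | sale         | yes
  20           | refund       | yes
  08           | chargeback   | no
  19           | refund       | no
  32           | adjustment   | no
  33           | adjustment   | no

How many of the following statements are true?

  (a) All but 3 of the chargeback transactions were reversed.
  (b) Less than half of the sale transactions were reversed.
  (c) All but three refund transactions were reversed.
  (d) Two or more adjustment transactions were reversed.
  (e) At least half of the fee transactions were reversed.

(a) chargeback: |A| = 7, |A ∩ B| = 3; needs |A ∖ B| = 3 — false.
(b) sale: |A| = 7, |A ∩ B| = 4; needs |A ∩ B| < |A ∖ B| — false.
(c) refund: |A| = 8, |A ∩ B| = 5; needs |A ∖ B| = 3 — true.
(d) adjustment: |A| = 7, |A ∩ B| = 1; needs |A ∩ B| ≥ 2 — false.
(e) fee: |A| = 7, |A ∩ B| = 3; needs |A ∩ B| ≥ |A ∖ B| — false.

1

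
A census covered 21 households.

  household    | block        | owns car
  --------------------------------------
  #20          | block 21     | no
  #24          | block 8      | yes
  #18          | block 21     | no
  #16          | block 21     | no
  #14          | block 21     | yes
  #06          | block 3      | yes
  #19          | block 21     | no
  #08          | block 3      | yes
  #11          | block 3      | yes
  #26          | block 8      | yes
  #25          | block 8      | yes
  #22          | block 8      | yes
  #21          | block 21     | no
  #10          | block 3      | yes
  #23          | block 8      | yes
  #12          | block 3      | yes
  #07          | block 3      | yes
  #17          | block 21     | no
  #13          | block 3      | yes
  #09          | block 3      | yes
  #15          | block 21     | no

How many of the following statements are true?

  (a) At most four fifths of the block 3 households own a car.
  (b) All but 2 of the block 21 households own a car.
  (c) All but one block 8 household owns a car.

0

(a) block 3: |A| = 8, |A ∩ B| = 8; needs |A ∩ B| / |A| ≤ 4/5 — false.
(b) block 21: |A| = 8, |A ∩ B| = 1; needs |A ∖ B| = 2 — false.
(c) block 8: |A| = 5, |A ∩ B| = 5; needs |A ∖ B| = 1 — false.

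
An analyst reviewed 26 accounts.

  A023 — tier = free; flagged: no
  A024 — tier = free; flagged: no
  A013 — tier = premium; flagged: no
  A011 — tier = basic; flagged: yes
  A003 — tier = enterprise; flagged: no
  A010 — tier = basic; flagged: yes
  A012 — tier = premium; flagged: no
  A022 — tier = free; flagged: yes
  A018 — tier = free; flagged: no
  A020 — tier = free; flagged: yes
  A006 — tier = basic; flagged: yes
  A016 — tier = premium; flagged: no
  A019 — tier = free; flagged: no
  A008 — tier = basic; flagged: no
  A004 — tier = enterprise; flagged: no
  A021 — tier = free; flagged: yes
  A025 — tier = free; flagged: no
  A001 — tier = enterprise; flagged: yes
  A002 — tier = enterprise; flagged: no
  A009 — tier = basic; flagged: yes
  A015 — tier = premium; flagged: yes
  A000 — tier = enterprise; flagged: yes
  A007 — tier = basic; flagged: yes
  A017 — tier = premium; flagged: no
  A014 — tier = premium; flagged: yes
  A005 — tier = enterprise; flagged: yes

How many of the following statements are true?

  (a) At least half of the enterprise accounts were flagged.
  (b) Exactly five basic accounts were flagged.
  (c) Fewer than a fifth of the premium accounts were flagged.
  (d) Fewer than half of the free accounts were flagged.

(a) enterprise: |A| = 6, |A ∩ B| = 3; needs |A ∩ B| ≥ |A ∖ B| — true.
(b) basic: |A| = 6, |A ∩ B| = 5; needs |A ∩ B| = 5 — true.
(c) premium: |A| = 6, |A ∩ B| = 2; needs |A ∩ B| / |A| < 1/5 — false.
(d) free: |A| = 8, |A ∩ B| = 3; needs |A ∩ B| < |A ∖ B| — true.

3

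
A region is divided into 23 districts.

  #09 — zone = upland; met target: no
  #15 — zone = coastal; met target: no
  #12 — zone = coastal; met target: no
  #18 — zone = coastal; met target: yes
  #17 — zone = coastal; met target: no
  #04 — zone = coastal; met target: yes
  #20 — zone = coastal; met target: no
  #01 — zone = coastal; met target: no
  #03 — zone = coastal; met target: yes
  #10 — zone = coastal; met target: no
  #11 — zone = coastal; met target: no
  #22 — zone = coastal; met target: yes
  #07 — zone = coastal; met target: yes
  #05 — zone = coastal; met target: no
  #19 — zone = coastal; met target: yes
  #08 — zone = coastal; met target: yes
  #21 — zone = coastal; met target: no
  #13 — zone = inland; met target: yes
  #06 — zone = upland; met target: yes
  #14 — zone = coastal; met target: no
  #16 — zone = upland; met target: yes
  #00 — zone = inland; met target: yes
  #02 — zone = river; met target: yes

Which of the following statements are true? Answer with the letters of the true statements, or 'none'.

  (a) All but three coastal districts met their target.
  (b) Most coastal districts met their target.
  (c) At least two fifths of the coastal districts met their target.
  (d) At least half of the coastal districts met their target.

(c)

|A| = 17, |A ∩ B| = 7, |A ∖ B| = 10.
(a) |A ∖ B| = 3: fails.
(b) |A ∩ B| > |A ∖ B|: fails.
(c) |A ∩ B| / |A| ≥ 2/5: holds.
(d) |A ∩ B| ≥ |A ∖ B|: fails.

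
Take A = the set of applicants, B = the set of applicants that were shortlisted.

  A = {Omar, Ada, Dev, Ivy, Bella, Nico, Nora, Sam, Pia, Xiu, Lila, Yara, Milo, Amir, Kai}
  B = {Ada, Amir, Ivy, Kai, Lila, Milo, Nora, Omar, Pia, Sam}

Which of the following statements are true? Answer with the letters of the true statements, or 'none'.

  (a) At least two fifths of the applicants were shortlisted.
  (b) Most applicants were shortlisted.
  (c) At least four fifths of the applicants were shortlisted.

|A| = 15, |A ∩ B| = 10, |A ∖ B| = 5.
(a) |A ∩ B| / |A| ≥ 2/5: holds.
(b) |A ∩ B| > |A ∖ B|: holds.
(c) |A ∩ B| / |A| ≥ 4/5: fails.

(a), (b)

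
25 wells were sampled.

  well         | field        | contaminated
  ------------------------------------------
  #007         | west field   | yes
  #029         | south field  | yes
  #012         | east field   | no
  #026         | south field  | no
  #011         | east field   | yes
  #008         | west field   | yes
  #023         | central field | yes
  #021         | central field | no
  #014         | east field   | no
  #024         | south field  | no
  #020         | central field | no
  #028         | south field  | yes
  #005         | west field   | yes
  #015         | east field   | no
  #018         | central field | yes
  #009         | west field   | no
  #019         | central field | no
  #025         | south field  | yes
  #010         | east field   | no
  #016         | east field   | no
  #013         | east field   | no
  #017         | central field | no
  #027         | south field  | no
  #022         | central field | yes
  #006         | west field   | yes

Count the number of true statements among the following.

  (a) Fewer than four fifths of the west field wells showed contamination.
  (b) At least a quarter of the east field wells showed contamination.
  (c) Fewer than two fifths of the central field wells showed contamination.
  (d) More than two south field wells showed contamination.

(a) west field: |A| = 5, |A ∩ B| = 4; needs |A ∩ B| / |A| < 4/5 — false.
(b) east field: |A| = 7, |A ∩ B| = 1; needs |A ∩ B| / |A| ≥ 1/4 — false.
(c) central field: |A| = 7, |A ∩ B| = 3; needs |A ∩ B| / |A| < 2/5 — false.
(d) south field: |A| = 6, |A ∩ B| = 3; needs |A ∩ B| > 2 — true.

1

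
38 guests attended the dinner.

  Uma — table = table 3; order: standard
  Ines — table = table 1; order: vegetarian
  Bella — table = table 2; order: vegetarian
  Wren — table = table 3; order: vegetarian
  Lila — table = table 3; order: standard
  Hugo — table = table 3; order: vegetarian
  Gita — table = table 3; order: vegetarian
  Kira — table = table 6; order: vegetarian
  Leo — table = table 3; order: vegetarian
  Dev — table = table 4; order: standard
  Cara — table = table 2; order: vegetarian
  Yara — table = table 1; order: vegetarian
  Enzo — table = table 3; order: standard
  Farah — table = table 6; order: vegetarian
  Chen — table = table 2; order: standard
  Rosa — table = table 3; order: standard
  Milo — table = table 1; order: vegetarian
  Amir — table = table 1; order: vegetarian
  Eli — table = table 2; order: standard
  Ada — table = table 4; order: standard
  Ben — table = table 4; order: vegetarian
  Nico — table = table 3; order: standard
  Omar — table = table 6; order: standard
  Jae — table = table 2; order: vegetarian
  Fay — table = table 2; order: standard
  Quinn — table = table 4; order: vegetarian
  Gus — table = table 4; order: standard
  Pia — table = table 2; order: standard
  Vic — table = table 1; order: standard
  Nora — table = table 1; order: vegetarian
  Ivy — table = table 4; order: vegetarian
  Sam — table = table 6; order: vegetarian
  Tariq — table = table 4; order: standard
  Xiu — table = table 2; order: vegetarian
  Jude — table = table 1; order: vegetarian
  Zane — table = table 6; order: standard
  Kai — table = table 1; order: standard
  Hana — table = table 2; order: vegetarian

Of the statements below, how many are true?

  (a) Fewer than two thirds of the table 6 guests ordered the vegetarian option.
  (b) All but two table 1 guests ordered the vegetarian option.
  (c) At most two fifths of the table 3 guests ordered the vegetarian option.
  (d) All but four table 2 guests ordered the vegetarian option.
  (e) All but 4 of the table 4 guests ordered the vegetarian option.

(a) table 6: |A| = 5, |A ∩ B| = 3; needs |A ∩ B| / |A| < 2/3 — true.
(b) table 1: |A| = 8, |A ∩ B| = 6; needs |A ∖ B| = 2 — true.
(c) table 3: |A| = 9, |A ∩ B| = 4; needs |A ∩ B| / |A| ≤ 2/5 — false.
(d) table 2: |A| = 9, |A ∩ B| = 5; needs |A ∖ B| = 4 — true.
(e) table 4: |A| = 7, |A ∩ B| = 3; needs |A ∖ B| = 4 — true.

4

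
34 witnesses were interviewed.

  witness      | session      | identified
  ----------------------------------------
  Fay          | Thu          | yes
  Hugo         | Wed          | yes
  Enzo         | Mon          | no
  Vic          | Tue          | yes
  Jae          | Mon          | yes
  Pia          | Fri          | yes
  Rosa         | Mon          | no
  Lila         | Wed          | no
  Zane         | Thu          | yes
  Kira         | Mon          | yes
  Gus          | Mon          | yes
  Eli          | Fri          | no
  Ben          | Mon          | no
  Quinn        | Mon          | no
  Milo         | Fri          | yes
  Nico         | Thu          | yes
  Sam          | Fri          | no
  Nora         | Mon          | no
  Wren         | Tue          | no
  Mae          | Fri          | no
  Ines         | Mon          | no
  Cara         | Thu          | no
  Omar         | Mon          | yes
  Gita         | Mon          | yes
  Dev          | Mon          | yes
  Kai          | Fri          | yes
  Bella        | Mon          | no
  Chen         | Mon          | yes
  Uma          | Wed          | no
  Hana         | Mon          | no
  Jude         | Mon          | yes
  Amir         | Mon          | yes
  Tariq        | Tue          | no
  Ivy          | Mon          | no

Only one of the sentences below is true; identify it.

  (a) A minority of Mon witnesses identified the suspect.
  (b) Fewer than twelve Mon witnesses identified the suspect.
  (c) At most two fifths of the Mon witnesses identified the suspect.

|A| = 18, |A ∩ B| = 9, |A ∖ B| = 9.
(a) requires |A ∩ B| < |A ∖ B|: false.
(b) requires |A ∩ B| < 12: true.
(c) requires |A ∩ B| / |A| ≤ 2/5: false.

(b)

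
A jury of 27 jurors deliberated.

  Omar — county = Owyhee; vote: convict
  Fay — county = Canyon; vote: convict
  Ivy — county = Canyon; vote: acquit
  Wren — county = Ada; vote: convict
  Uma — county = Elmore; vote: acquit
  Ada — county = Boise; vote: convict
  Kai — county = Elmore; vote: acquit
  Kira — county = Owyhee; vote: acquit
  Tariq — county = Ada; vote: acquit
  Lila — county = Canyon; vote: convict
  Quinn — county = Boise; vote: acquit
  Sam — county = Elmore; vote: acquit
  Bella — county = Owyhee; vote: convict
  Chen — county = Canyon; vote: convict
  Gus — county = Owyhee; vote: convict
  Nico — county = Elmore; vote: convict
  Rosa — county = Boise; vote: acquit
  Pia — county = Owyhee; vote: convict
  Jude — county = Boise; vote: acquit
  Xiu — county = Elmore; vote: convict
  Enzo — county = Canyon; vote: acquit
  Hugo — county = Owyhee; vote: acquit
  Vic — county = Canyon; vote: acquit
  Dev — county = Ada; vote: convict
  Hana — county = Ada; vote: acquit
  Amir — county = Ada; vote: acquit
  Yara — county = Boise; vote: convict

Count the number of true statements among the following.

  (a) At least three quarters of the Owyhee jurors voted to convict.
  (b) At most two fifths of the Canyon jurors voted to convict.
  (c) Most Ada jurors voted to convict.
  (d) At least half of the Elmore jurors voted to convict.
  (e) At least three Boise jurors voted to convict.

0

(a) Owyhee: |A| = 6, |A ∩ B| = 4; needs |A ∩ B| / |A| ≥ 3/4 — false.
(b) Canyon: |A| = 6, |A ∩ B| = 3; needs |A ∩ B| / |A| ≤ 2/5 — false.
(c) Ada: |A| = 5, |A ∩ B| = 2; needs |A ∩ B| > |A ∖ B| — false.
(d) Elmore: |A| = 5, |A ∩ B| = 2; needs |A ∩ B| ≥ |A ∖ B| — false.
(e) Boise: |A| = 5, |A ∩ B| = 2; needs |A ∩ B| ≥ 3 — false.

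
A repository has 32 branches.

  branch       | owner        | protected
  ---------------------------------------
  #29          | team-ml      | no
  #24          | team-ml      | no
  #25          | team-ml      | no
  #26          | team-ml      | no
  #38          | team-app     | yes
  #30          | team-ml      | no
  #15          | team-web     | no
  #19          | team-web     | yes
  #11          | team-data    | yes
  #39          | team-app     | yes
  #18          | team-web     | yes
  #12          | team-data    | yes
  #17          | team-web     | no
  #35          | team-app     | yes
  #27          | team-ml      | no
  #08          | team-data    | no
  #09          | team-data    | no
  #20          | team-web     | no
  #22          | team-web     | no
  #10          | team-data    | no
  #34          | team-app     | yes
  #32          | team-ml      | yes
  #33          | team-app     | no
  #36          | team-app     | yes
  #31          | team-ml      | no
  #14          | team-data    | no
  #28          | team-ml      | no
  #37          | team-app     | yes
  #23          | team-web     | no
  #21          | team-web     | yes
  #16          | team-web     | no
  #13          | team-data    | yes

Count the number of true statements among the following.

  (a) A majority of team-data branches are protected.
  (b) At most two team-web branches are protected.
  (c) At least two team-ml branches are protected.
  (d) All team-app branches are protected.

0

(a) team-data: |A| = 7, |A ∩ B| = 3; needs |A ∩ B| > |A ∖ B| — false.
(b) team-web: |A| = 9, |A ∩ B| = 3; needs |A ∩ B| ≤ 2 — false.
(c) team-ml: |A| = 9, |A ∩ B| = 1; needs |A ∩ B| ≥ 2 — false.
(d) team-app: |A| = 7, |A ∩ B| = 6; needs A ⊆ B, i.e. every element of A is in B (|A ∖ B| = 0) — false.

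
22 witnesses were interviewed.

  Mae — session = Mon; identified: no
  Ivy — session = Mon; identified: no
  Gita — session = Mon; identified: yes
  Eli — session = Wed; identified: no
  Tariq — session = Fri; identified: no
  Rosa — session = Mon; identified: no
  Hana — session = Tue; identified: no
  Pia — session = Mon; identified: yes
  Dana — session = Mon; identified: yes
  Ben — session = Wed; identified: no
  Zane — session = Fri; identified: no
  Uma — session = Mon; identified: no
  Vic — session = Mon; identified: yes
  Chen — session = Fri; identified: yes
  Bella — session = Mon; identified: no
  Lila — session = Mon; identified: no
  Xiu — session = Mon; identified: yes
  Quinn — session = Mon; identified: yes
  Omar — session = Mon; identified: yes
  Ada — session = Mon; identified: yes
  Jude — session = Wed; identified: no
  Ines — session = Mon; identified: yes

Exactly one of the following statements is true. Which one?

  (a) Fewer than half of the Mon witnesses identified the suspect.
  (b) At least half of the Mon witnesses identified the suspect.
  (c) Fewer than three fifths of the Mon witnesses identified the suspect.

(b)

|A| = 15, |A ∩ B| = 9, |A ∖ B| = 6.
(a) requires |A ∩ B| < |A ∖ B|: false.
(b) requires |A ∩ B| ≥ |A ∖ B|: true.
(c) requires |A ∩ B| / |A| < 3/5: false.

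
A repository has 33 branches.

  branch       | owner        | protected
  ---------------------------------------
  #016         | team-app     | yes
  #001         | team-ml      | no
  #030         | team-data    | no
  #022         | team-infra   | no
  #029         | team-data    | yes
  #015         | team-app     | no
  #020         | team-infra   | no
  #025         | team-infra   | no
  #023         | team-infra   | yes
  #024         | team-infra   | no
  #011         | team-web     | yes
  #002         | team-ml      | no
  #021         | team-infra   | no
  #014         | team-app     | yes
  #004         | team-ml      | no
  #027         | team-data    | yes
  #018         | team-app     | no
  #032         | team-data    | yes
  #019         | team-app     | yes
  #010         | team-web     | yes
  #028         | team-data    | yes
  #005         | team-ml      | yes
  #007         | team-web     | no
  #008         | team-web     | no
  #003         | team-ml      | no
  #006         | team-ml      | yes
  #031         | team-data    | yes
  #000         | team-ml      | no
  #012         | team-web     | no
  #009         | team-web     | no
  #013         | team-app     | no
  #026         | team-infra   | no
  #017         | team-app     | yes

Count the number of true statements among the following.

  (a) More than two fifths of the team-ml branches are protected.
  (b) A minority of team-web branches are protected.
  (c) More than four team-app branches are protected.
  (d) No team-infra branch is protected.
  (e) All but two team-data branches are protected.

1

(a) team-ml: |A| = 7, |A ∩ B| = 2; needs |A ∩ B| / |A| > 2/5 — false.
(b) team-web: |A| = 6, |A ∩ B| = 2; needs |A ∩ B| < |A ∖ B| — true.
(c) team-app: |A| = 7, |A ∩ B| = 4; needs |A ∩ B| > 4 — false.
(d) team-infra: |A| = 7, |A ∩ B| = 1; needs A ∩ B = ∅ (|A ∩ B| = 0) — false.
(e) team-data: |A| = 6, |A ∩ B| = 5; needs |A ∖ B| = 2 — false.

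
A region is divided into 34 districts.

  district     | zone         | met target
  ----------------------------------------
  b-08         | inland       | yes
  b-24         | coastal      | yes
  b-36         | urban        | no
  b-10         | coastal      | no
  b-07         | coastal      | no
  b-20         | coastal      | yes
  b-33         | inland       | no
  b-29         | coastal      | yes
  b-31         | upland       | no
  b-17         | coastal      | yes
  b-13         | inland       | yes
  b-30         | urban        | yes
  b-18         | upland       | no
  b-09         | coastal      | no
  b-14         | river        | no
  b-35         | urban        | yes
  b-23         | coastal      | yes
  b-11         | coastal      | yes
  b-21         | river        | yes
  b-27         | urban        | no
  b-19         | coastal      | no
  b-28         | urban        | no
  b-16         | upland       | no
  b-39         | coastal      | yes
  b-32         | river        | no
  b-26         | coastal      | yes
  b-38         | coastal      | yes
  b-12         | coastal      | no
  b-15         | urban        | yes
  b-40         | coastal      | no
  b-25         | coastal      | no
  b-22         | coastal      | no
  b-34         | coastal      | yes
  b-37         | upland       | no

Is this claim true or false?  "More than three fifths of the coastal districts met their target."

False

The determiner here denotes the relation: |A ∩ B| / |A| > 3/5.
|A| = 18, |A ∩ B| = 10, |A ∖ B| = 8.
|A ∩ B|/|A| = 10/18, so the statement is false.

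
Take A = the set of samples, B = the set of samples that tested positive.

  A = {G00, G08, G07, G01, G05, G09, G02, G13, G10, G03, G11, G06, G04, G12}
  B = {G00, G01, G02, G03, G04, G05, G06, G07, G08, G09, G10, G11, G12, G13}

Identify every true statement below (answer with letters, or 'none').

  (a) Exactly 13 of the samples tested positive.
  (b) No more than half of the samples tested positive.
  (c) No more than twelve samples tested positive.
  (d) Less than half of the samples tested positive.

none

|A| = 14, |A ∩ B| = 14, |A ∖ B| = 0.
(a) |A ∩ B| = 13: fails.
(b) |A ∩ B| ≤ |A ∖ B|: fails.
(c) |A ∩ B| ≤ 12: fails.
(d) |A ∩ B| < |A ∖ B|: fails.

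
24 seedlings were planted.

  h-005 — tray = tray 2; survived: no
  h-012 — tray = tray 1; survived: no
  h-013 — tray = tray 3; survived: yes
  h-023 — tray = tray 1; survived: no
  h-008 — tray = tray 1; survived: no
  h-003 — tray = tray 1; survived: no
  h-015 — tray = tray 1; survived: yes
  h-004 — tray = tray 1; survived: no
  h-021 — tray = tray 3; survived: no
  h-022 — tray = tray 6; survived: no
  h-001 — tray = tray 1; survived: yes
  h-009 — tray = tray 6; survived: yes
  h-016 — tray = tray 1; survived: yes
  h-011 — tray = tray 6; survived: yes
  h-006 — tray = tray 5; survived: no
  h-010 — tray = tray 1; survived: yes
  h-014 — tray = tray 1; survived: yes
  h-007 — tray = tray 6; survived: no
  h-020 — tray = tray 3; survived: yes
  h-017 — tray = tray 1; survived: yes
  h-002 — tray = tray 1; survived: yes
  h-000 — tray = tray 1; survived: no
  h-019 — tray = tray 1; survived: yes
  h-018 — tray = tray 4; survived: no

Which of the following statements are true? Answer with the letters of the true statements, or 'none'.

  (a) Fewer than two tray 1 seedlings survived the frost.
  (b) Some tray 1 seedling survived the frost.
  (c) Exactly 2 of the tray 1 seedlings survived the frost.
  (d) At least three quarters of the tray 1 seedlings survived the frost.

|A| = 14, |A ∩ B| = 8, |A ∖ B| = 6.
(a) |A ∩ B| < 2: fails.
(b) A ∩ B ≠ ∅ (|A ∩ B| ≥ 1): holds.
(c) |A ∩ B| = 2: fails.
(d) |A ∩ B| / |A| ≥ 3/4: fails.

(b)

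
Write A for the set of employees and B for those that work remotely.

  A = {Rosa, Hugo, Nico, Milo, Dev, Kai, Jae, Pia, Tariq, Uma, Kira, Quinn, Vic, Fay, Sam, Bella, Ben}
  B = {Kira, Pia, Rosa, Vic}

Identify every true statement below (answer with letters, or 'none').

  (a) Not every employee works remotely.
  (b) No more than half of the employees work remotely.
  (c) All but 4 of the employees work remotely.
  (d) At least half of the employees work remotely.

|A| = 17, |A ∩ B| = 4, |A ∖ B| = 13.
(a) A ⊄ B (|A ∖ B| ≥ 1): holds.
(b) |A ∩ B| ≤ |A ∖ B|: holds.
(c) |A ∖ B| = 4: fails.
(d) |A ∩ B| ≥ |A ∖ B|: fails.

(a), (b)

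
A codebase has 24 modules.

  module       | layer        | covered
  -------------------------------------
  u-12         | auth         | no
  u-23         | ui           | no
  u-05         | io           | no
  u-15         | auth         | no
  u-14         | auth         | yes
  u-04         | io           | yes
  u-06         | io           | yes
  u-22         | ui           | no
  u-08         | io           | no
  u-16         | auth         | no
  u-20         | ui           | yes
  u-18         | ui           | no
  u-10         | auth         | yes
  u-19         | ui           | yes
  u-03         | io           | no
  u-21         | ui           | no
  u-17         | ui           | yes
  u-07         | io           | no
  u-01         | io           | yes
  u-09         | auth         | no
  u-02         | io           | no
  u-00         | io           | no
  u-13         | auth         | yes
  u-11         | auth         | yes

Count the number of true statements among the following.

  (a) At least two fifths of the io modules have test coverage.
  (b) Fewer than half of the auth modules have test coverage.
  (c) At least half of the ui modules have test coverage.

0

(a) io: |A| = 9, |A ∩ B| = 3; needs |A ∩ B| / |A| ≥ 2/5 — false.
(b) auth: |A| = 8, |A ∩ B| = 4; needs |A ∩ B| < |A ∖ B| — false.
(c) ui: |A| = 7, |A ∩ B| = 3; needs |A ∩ B| ≥ |A ∖ B| — false.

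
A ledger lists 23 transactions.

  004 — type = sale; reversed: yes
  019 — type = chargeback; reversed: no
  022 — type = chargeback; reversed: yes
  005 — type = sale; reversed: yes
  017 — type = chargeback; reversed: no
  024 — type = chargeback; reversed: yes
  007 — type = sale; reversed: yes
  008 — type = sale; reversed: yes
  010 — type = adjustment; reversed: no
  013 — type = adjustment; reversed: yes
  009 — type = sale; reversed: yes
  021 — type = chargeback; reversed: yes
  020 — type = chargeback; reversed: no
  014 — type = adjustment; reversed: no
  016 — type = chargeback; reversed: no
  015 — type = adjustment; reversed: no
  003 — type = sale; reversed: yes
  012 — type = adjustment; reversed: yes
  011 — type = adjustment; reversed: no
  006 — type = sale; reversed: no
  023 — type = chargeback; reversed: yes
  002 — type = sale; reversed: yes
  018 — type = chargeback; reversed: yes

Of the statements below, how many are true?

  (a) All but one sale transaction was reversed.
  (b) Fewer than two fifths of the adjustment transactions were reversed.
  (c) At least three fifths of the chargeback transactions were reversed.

(a) sale: |A| = 8, |A ∩ B| = 7; needs |A ∖ B| = 1 — true.
(b) adjustment: |A| = 6, |A ∩ B| = 2; needs |A ∩ B| / |A| < 2/5 — true.
(c) chargeback: |A| = 9, |A ∩ B| = 5; needs |A ∩ B| / |A| ≥ 3/5 — false.

2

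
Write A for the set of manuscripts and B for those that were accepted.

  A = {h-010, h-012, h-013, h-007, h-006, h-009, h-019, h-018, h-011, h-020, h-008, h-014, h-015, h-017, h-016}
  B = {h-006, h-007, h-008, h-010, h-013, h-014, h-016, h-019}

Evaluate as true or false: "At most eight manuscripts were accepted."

The determiner here denotes the relation: |A ∩ B| ≤ 8.
|A| = 15, |A ∩ B| = 8, |A ∖ B| = 7.
|A ∩ B| = 8, so the statement is true.

True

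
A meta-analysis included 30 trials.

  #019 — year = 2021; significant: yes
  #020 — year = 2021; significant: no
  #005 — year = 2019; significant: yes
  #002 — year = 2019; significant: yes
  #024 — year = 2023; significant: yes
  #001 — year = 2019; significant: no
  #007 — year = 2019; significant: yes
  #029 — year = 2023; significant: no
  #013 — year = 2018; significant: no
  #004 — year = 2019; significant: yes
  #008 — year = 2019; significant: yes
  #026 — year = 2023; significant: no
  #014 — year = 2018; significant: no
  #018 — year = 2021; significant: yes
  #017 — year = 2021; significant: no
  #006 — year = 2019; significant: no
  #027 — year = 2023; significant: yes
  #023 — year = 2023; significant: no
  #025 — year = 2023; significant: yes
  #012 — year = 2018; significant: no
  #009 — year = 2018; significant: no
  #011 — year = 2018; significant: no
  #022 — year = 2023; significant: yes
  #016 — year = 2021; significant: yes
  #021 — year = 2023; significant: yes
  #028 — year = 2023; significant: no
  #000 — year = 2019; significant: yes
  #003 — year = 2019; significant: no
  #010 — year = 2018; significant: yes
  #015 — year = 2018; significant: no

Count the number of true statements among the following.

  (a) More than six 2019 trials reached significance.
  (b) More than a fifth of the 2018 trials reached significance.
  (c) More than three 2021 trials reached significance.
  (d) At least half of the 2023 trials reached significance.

1

(a) 2019: |A| = 9, |A ∩ B| = 6; needs |A ∩ B| > 6 — false.
(b) 2018: |A| = 7, |A ∩ B| = 1; needs |A ∩ B| / |A| > 1/5 — false.
(c) 2021: |A| = 5, |A ∩ B| = 3; needs |A ∩ B| > 3 — false.
(d) 2023: |A| = 9, |A ∩ B| = 5; needs |A ∩ B| ≥ |A ∖ B| — true.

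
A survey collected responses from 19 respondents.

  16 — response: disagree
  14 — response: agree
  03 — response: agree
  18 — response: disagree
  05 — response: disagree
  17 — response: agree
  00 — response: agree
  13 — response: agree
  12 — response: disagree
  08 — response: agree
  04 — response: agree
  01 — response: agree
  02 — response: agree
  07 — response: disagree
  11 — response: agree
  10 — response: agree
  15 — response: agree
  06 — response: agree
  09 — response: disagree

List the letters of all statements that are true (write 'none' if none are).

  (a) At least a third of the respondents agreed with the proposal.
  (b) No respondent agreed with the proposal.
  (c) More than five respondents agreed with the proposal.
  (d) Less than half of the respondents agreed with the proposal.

(a), (c)

|A| = 19, |A ∩ B| = 13, |A ∖ B| = 6.
(a) |A ∩ B| / |A| ≥ 1/3: holds.
(b) A ∩ B = ∅ (|A ∩ B| = 0): fails.
(c) |A ∩ B| > 5: holds.
(d) |A ∩ B| < |A ∖ B|: fails.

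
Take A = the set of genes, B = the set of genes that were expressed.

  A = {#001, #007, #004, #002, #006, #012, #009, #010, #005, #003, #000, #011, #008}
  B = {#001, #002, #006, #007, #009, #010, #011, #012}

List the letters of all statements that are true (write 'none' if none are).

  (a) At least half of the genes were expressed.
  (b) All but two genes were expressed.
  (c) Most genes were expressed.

(a), (c)

|A| = 13, |A ∩ B| = 8, |A ∖ B| = 5.
(a) |A ∩ B| ≥ |A ∖ B|: holds.
(b) |A ∖ B| = 2: fails.
(c) |A ∩ B| > |A ∖ B|: holds.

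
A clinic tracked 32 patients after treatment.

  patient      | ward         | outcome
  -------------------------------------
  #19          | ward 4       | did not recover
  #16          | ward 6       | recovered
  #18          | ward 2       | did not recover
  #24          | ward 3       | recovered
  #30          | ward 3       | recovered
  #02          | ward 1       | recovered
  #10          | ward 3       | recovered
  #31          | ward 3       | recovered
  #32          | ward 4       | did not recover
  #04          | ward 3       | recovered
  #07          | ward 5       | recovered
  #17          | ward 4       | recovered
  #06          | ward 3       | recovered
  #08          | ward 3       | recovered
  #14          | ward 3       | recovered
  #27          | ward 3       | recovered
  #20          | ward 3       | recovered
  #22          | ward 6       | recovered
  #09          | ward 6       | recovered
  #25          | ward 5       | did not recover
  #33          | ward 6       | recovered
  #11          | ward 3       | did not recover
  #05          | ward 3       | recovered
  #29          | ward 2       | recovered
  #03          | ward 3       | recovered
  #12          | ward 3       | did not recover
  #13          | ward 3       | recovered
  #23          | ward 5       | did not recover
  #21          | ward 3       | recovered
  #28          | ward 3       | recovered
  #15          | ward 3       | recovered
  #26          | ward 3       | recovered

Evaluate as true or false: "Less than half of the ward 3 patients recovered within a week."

False

Truth condition: |A ∩ B| < |A ∖ B|.
|A| = 19, |A ∩ B| = 17, |A ∖ B| = 2.
17 > 2, so the statement is false.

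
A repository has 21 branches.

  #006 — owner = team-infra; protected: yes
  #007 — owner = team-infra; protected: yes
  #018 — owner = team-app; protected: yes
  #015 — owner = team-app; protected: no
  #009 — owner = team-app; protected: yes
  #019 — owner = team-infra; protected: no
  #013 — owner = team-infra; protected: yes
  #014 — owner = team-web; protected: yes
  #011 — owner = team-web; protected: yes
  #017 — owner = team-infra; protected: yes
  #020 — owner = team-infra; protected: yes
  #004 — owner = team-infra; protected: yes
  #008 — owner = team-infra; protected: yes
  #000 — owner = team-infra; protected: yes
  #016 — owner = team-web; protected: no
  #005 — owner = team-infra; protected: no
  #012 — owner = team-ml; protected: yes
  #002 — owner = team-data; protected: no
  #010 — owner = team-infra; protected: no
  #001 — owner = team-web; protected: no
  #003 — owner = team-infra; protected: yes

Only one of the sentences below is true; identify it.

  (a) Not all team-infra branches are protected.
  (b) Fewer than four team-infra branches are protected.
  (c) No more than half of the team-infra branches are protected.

(a)

|A| = 12, |A ∩ B| = 9, |A ∖ B| = 3.
(a) requires A ⊄ B (|A ∖ B| ≥ 1): true.
(b) requires |A ∩ B| < 4: false.
(c) requires |A ∩ B| ≤ |A ∖ B|: false.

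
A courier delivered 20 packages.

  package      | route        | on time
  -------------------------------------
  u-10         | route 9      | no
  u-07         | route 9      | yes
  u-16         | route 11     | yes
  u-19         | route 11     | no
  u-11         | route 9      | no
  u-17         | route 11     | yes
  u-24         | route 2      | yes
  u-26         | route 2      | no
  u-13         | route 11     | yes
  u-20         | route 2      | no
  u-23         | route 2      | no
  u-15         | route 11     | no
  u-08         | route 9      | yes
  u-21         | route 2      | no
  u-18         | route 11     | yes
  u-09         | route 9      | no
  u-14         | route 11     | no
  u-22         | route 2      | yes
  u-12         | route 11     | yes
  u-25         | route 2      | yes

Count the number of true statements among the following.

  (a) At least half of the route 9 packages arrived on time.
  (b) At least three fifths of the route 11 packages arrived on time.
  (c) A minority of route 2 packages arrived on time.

(a) route 9: |A| = 5, |A ∩ B| = 2; needs |A ∩ B| ≥ |A ∖ B| — false.
(b) route 11: |A| = 8, |A ∩ B| = 5; needs |A ∩ B| / |A| ≥ 3/5 — true.
(c) route 2: |A| = 7, |A ∩ B| = 3; needs |A ∩ B| < |A ∖ B| — true.

2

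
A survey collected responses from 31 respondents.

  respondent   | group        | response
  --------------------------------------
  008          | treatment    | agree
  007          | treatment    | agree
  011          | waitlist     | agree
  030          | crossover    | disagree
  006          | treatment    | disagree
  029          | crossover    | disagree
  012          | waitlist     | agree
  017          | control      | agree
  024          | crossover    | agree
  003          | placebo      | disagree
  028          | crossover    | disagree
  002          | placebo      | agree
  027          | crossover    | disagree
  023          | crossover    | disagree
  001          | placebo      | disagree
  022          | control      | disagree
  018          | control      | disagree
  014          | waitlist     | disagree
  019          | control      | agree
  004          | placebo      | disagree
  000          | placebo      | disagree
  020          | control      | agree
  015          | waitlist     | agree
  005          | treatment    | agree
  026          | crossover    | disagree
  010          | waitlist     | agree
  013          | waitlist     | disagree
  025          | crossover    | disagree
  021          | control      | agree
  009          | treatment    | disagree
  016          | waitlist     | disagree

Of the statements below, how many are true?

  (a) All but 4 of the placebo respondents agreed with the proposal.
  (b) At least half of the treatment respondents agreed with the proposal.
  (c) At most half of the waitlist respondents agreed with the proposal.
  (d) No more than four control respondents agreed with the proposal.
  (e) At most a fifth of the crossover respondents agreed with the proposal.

(a) placebo: |A| = 5, |A ∩ B| = 1; needs |A ∖ B| = 4 — true.
(b) treatment: |A| = 5, |A ∩ B| = 3; needs |A ∩ B| ≥ |A ∖ B| — true.
(c) waitlist: |A| = 7, |A ∩ B| = 4; needs |A ∩ B| ≤ |A ∖ B| — false.
(d) control: |A| = 6, |A ∩ B| = 4; needs |A ∩ B| ≤ 4 — true.
(e) crossover: |A| = 8, |A ∩ B| = 1; needs |A ∩ B| / |A| ≤ 1/5 — true.

4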